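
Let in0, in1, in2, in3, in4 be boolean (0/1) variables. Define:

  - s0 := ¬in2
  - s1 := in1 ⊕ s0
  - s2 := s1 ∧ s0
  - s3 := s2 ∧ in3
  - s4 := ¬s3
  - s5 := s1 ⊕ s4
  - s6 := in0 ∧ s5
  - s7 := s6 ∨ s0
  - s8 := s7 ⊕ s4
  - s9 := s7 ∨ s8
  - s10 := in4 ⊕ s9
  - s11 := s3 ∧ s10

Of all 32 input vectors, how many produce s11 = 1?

2

s11 = s3 ∧ s10 must be 1, so both s3 = 1 and s10 = 1.
Satisfying assignments:
  in0=0, in1=0, in2=0, in3=1, in4=0
  in0=1, in1=0, in2=0, in3=1, in4=0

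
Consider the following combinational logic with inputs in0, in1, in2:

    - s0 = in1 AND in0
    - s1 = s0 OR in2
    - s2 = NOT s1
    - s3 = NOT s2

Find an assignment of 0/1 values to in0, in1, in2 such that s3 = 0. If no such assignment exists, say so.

Check with in0=0, in1=1, in2=0:
s0 = in1 AND in0 = 1 AND 0 = 0
s1 = s0 OR in2 = 0 OR 0 = 0
s2 = NOT s1 = NOT 0 = 1
s3 = NOT s2 = NOT 1 = 0
So s3 = 0 as required.

in0=0, in1=1, in2=0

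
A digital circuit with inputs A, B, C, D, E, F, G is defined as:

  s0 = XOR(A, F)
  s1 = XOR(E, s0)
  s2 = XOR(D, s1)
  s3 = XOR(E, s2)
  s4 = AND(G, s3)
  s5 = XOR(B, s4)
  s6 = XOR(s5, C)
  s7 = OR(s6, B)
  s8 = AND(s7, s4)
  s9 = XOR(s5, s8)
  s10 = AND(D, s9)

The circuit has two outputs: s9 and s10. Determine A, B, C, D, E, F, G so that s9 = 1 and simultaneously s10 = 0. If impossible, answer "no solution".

A=1, B=1, C=1, D=0, E=0, F=1, G=0

Check with A=1, B=1, C=1, D=0, E=0, F=1, G=0:
s0 = XOR(A, F) = XOR(1, 1) = 0
s1 = XOR(E, s0) = XOR(0, 0) = 0
s2 = XOR(D, s1) = XOR(0, 0) = 0
s3 = XOR(E, s2) = XOR(0, 0) = 0
s4 = AND(G, s3) = AND(0, 0) = 0
s5 = XOR(B, s4) = XOR(1, 0) = 1
s6 = XOR(s5, C) = XOR(1, 1) = 0
s7 = OR(s6, B) = OR(0, 1) = 1
s8 = AND(s7, s4) = AND(1, 0) = 0
s9 = XOR(s5, s8) = XOR(1, 0) = 1
s10 = AND(D, s9) = AND(0, 1) = 0
So s9 = 1 and s10 = 0.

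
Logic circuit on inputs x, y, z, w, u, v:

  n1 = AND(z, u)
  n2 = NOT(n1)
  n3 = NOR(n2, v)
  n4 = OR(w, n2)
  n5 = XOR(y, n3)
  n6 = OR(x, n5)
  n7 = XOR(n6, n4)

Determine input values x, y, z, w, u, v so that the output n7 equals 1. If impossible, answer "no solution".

Check with x=0, y=0, z=1, w=0, u=0, v=0:
n1 = AND(z, u) = AND(1, 0) = 0
n2 = NOT(n1) = NOT 0 = 1
n3 = NOR(n2, v) = NOR(1, 0) = 0
n4 = OR(w, n2) = OR(0, 1) = 1
n5 = XOR(y, n3) = XOR(0, 0) = 0
n6 = OR(x, n5) = OR(0, 0) = 0
n7 = XOR(n6, n4) = XOR(0, 1) = 1
So n7 = 1 as required.

x=0, y=0, z=1, w=0, u=0, v=0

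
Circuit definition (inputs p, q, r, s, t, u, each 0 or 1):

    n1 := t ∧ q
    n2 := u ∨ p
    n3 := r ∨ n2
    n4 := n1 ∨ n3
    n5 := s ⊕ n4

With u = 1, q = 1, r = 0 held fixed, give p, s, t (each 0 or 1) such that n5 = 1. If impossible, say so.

p=1 s=0 t=0

n5 = s ⊕ n4 must be 1, so s and n4 differ.
Check with u = 1, q = 1, r = 0 and p=1, s=0, t=0:
n1 = t ∧ q = 0 ∧ 1 = 0
n2 = u ∨ p = 1 ∨ 1 = 1
n3 = r ∨ n2 = 0 ∨ 1 = 1
n4 = n1 ∨ n3 = 0 ∨ 1 = 1
n5 = s ⊕ n4 = 0 ⊕ 1 = 1
So n5 = 1.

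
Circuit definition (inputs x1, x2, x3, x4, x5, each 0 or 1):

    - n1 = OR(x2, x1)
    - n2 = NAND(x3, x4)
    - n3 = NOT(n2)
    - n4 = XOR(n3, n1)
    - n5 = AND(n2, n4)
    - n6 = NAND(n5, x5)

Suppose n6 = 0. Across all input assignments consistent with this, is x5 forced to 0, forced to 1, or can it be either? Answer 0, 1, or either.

1

n6 = NAND(n5, x5) must be 0, so both n5 = 1 and x5 = 1.
Every assignment with n6 = 0 has x5 = 1; there are 9 such assignment(s).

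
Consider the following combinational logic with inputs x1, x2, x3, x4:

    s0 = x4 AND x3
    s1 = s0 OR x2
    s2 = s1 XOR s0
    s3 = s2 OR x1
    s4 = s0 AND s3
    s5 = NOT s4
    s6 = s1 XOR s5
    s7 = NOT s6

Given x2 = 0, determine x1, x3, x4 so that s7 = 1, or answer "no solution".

s7 = NOT s6 must be 1, so s6 = 0.
Check with x2 = 0 and x1=0, x3=1, x4=1:
s0 = x4 AND x3 = 1 AND 1 = 1
s1 = s0 OR x2 = 1 OR 0 = 1
s2 = s1 XOR s0 = 1 XOR 1 = 0
s3 = s2 OR x1 = 0 OR 0 = 0
s4 = s0 AND s3 = 1 AND 0 = 0
s5 = NOT s4 = NOT 0 = 1
s6 = s1 XOR s5 = 1 XOR 1 = 0
s7 = NOT s6 = NOT 0 = 1
So s7 = 1.

x1=0, x3=1, x4=1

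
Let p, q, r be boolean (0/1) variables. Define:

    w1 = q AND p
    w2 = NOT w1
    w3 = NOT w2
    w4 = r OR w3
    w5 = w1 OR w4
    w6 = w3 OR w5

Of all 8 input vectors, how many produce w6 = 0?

w6 = w3 OR w5 must be 0, so both w3 = 0 and w5 = 0.
w3 = NOT w2 must be 0, so w2 = 1.
w5 = w1 OR w4 must be 0, so both w1 = 0 and w4 = 0.
Satisfying assignments:
  p=0, q=0, r=0
  p=0, q=1, r=0
  p=1, q=0, r=0

3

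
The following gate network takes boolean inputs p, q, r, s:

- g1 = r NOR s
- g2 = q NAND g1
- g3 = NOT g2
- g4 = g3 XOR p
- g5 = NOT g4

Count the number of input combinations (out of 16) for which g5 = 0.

8

g5 = NOT g4 must be 0, so g4 = 1.
g4 = g3 XOR p must be 1, so g3 and p differ.
Enumerating the 16 input combinations, 8 give g5 = 0 and 8 give g5 = 1.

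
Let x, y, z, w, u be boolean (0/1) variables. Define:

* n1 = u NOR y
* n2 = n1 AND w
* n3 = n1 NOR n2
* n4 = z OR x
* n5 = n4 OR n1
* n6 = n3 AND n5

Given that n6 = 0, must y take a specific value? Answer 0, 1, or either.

either

Both values of y occur among assignments with n6 = 0:
  y=0: x=0, y=0, z=0, w=0, u=0
  y=1: x=0, y=1, z=0, w=0, u=0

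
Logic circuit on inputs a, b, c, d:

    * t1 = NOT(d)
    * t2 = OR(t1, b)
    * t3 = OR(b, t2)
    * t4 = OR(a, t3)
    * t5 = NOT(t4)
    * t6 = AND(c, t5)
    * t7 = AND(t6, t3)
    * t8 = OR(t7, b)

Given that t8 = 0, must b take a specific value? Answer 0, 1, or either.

0

t8 = OR(t7, b) must be 0, so both t7 = 0 and b = 0.
t7 = AND(t6, t3) must be 0, so at least one of t6, t3 is 0.
Every assignment with t8 = 0 has b = 0; there are 8 such assignment(s).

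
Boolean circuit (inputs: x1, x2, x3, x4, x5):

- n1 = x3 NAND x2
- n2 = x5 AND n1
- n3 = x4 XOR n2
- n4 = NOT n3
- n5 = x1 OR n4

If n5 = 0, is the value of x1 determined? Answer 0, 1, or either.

n5 = x1 OR n4 must be 0, so both x1 = 0 and n4 = 0.
n4 = NOT n3 must be 0, so n3 = 1.
n3 = x4 XOR n2 must be 1, so x4 and n2 differ.
Every assignment with n5 = 0 has x1 = 0; there are 8 such assignment(s).

0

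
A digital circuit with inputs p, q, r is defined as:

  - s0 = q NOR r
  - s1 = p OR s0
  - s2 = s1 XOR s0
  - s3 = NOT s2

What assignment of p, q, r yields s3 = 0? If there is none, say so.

Check with p=1, q=0, r=1:
s0 = q NOR r = 0 NOR 1 = 0
s1 = p OR s0 = 1 OR 0 = 1
s2 = s1 XOR s0 = 1 XOR 0 = 1
s3 = NOT s2 = NOT 1 = 0
So s3 = 0 as required.

p=1, q=0, r=1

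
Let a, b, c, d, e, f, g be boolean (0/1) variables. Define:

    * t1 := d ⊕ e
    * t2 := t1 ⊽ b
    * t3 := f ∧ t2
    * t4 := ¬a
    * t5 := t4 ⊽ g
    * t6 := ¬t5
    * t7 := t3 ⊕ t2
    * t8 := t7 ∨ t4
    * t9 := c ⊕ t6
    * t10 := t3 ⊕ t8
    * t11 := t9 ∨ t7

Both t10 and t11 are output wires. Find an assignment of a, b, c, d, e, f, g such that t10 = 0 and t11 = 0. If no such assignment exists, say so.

Check with a=1 b=1 c=1 d=1 e=0 f=0 g=1:
t1 = d ⊕ e = 1 ⊕ 0 = 1
t2 = t1 ⊽ b = 1 ⊽ 1 = 0
t3 = f ∧ t2 = 0 ∧ 0 = 0
t4 = ¬a = ¬1 = 0
t5 = t4 ⊽ g = 0 ⊽ 1 = 0
t6 = ¬t5 = ¬0 = 1
t7 = t3 ⊕ t2 = 0 ⊕ 0 = 0
t8 = t7 ∨ t4 = 0 ∨ 0 = 0
t9 = c ⊕ t6 = 1 ⊕ 1 = 0
t10 = t3 ⊕ t8 = 0 ⊕ 0 = 0
t11 = t9 ∨ t7 = 0 ∨ 0 = 0
So t10 = 0 and t11 = 0.

a=1 b=1 c=1 d=1 e=0 f=0 g=1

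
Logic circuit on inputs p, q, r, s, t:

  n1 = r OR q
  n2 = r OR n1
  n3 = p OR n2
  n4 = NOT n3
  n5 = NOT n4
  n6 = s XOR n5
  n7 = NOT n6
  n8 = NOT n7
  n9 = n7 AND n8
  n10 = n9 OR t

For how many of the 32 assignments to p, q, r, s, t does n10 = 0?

16

n10 = n9 OR t must be 0, so both n9 = 0 and t = 0.
n9 = n7 AND n8 must be 0, so at least one of n7, n8 is 0.
Enumerating the 32 input combinations, 16 give n10 = 0 and 16 give n10 = 1.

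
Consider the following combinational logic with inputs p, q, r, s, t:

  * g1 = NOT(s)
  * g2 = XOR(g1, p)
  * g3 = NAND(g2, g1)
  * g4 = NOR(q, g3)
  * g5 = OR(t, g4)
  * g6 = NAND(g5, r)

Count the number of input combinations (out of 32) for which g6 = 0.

9

g6 = NAND(g5, r) must be 0, so both g5 = 1 and r = 1.
g5 = OR(t, g4) must be 1, so at least one of t, g4 is 1.
Enumerating the 32 input combinations, 9 give g6 = 0 and 23 give g6 = 1.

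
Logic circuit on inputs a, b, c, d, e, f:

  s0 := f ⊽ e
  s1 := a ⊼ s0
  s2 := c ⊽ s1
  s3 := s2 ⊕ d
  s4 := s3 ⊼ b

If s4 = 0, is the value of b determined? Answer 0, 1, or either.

1

s4 = s3 ⊼ b must be 0, so both s3 = 1 and b = 1.
s3 = s2 ⊕ d must be 1, so s2 and d differ.
Every assignment with s4 = 0 has b = 1; there are 16 such assignment(s).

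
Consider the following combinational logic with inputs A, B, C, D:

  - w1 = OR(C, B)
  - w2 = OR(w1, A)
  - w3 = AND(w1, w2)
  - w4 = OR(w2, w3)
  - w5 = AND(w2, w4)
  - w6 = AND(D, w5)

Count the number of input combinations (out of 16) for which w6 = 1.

w6 = AND(D, w5) must be 1, so both D = 1 and w5 = 1.
Enumerating the 16 input combinations, 7 give w6 = 1 and 9 give w6 = 0.

7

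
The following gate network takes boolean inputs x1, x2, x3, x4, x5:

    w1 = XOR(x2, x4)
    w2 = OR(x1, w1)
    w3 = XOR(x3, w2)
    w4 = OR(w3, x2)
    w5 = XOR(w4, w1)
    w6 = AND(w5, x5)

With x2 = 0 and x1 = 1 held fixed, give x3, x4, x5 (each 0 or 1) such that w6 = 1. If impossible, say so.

Check with x2 = 0 and x1 = 1 and x3=0, x4=0, x5=1:
w1 = XOR(x2, x4) = XOR(0, 0) = 0
w2 = OR(x1, w1) = OR(1, 0) = 1
w3 = XOR(x3, w2) = XOR(0, 1) = 1
w4 = OR(w3, x2) = OR(1, 0) = 1
w5 = XOR(w4, w1) = XOR(1, 0) = 1
w6 = AND(w5, x5) = AND(1, 1) = 1
So w6 = 1.

x3=0 x4=0 x5=1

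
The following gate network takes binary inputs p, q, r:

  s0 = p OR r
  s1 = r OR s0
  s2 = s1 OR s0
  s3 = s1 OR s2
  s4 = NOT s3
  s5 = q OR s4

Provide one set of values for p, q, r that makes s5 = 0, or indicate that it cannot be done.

s5 = q OR s4 must be 0, so both q = 0 and s4 = 0.
s4 = NOT s3 must be 0, so s3 = 1.
Check with p=0, q=0, r=1:
s0 = p OR r = 0 OR 1 = 1
s1 = r OR s0 = 1 OR 1 = 1
s2 = s1 OR s0 = 1 OR 1 = 1
s3 = s1 OR s2 = 1 OR 1 = 1
s4 = NOT s3 = NOT 1 = 0
s5 = q OR s4 = 0 OR 0 = 0
So s5 = 0 as required.

p=0, q=0, r=1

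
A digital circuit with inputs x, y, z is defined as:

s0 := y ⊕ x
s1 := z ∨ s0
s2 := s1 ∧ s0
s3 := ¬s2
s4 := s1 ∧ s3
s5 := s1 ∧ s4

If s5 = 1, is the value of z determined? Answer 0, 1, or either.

s5 = s1 ∧ s4 must be 1, so both s1 = 1 and s4 = 1.
Every assignment with s5 = 1 has z = 1; there are 2 such assignment(s).
  x=0, y=0, z=1
  x=1, y=1, z=1

1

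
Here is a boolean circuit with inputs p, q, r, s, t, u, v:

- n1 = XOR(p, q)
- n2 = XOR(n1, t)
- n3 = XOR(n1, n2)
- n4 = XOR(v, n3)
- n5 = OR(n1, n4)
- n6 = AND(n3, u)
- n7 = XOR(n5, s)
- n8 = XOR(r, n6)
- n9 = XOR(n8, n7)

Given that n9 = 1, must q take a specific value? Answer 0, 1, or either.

Both values of q occur among assignments with n9 = 1:
  q=0: p=0, q=0, r=0, s=0, t=0, u=0, v=1
  q=1: p=0, q=1, r=0, s=0, t=0, u=0, v=0

either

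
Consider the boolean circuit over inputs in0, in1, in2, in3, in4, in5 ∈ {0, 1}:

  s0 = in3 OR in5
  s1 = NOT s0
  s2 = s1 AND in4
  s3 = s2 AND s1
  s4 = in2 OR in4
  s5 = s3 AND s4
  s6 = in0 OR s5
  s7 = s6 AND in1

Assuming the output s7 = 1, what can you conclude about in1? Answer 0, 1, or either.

s7 = s6 AND in1 must be 1, so both s6 = 1 and in1 = 1.
s6 = in0 OR s5 must be 1, so at least one of in0, s5 is 1.
Every assignment with s7 = 1 has in1 = 1; there are 18 such assignment(s).

1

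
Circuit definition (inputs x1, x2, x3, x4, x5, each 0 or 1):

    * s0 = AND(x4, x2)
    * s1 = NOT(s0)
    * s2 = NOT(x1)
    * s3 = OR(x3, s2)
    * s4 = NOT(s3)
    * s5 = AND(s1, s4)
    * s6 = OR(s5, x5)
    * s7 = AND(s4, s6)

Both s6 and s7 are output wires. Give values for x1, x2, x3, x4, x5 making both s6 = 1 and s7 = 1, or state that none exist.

Check with x1=1 x2=0 x3=0 x4=0 x5=0:
s0 = AND(x4, x2) = AND(0, 0) = 0
s1 = NOT(s0) = NOT 0 = 1
s2 = NOT(x1) = NOT 1 = 0
s3 = OR(x3, s2) = OR(0, 0) = 0
s4 = NOT(s3) = NOT 0 = 1
s5 = AND(s1, s4) = AND(1, 1) = 1
s6 = OR(s5, x5) = OR(1, 0) = 1
s7 = AND(s4, s6) = AND(1, 1) = 1
So s6 = 1 and s7 = 1.

x1=1 x2=0 x3=0 x4=0 x5=0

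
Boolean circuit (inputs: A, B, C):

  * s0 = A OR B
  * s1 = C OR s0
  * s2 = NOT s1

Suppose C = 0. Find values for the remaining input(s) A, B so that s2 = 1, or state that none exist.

s2 = NOT s1 must be 1, so s1 = 0.
Check with C = 0 and A=0, B=0:
s0 = A OR B = 0 OR 0 = 0
s1 = C OR s0 = 0 OR 0 = 0
s2 = NOT s1 = NOT 0 = 1
So s2 = 1.

A=0, B=0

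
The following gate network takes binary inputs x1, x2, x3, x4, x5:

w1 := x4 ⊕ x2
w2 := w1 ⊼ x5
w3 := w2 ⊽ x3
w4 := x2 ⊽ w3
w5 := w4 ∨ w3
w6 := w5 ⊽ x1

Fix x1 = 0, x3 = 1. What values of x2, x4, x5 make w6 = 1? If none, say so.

w6 = w5 ⊽ x1 must be 1, so both w5 = 0 and x1 = 0.
Check with x1 = 0, x3 = 1 and x2=1, x4=0, x5=1:
w1 = x4 ⊕ x2 = 0 ⊕ 1 = 1
w2 = w1 ⊼ x5 = 1 ⊼ 1 = 0
w3 = w2 ⊽ x3 = 0 ⊽ 1 = 0
w4 = x2 ⊽ w3 = 1 ⊽ 0 = 0
w5 = w4 ∨ w3 = 0 ∨ 0 = 0
w6 = w5 ⊽ x1 = 0 ⊽ 0 = 1
So w6 = 1.

x2=1, x4=0, x5=1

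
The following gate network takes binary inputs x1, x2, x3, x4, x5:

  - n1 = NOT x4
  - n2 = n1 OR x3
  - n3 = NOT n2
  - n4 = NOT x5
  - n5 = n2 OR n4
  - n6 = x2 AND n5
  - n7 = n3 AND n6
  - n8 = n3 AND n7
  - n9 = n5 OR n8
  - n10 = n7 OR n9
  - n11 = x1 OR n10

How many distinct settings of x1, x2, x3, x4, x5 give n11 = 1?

30

n11 = x1 OR n10 must be 1, so at least one of x1, n10 is 1.
Enumerating the 32 input combinations, 30 give n11 = 1 and 2 give n11 = 0.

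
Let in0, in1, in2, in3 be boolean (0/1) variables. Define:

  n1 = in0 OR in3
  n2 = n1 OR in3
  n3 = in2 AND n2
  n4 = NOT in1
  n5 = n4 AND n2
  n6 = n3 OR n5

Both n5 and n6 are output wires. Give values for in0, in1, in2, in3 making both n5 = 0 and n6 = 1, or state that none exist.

in0=1 in1=1 in2=1 in3=1

Check with in0=1 in1=1 in2=1 in3=1:
n1 = in0 OR in3 = 1 OR 1 = 1
n2 = n1 OR in3 = 1 OR 1 = 1
n3 = in2 AND n2 = 1 AND 1 = 1
n4 = NOT in1 = NOT 1 = 0
n5 = n4 AND n2 = 0 AND 1 = 0
n6 = n3 OR n5 = 1 OR 0 = 1
So n5 = 0 and n6 = 1.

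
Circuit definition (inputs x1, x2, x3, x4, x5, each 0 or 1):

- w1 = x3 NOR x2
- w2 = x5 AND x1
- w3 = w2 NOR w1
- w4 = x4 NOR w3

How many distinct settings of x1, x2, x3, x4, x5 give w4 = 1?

7

w4 = x4 NOR w3 must be 1, so both x4 = 0 and w3 = 0.
w3 = w2 NOR w1 must be 0, so at least one of w2, w1 is 1.
Enumerating the 32 input combinations, 7 give w4 = 1 and 25 give w4 = 0.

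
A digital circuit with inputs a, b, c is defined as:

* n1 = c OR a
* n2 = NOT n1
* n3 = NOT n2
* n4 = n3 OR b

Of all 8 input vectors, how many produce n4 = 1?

7

n4 = n3 OR b must be 1, so at least one of n3, b is 1.
Enumerating the 8 input combinations, 7 give n4 = 1 and 1 give n4 = 0.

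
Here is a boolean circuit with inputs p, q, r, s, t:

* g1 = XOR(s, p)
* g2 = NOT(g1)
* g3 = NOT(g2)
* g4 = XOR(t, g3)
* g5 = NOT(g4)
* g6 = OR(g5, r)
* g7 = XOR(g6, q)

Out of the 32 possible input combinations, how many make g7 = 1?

16

g7 = XOR(g6, q) must be 1, so g6 and q differ.
Enumerating the 32 input combinations, 16 give g7 = 1 and 16 give g7 = 0.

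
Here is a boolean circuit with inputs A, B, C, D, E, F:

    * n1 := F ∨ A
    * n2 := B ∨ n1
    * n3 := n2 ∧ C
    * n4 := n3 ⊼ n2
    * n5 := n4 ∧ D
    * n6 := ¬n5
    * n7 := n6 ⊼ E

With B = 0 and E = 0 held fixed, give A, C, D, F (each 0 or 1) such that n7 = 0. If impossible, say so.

no solution exists

With B = 0 and E = 0 fixed, none of the 16 settings of A, C, D, F give n7 = 0.
For example, with A=0, C=0, D=1, F=0:
n1 = F ∨ A = 0 ∨ 0 = 0
n2 = B ∨ n1 = 0 ∨ 0 = 0
n3 = n2 ∧ C = 0 ∧ 0 = 0
n4 = n3 ⊼ n2 = 0 ⊼ 0 = 1
n5 = n4 ∧ D = 1 ∧ 1 = 1
n6 = ¬n5 = ¬1 = 0
n7 = n6 ⊼ E = 0 ⊼ 0 = 1
giving n7 = 1 ≠ 0.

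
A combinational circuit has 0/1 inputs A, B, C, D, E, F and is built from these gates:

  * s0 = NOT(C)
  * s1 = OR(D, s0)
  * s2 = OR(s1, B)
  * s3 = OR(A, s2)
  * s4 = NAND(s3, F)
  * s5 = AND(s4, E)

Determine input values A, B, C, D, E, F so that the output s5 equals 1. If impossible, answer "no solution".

A=0 B=0 C=0 D=0 E=1 F=0

Check with A=0 B=0 C=0 D=0 E=1 F=0:
s0 = NOT(C) = NOT 0 = 1
s1 = OR(D, s0) = OR(0, 1) = 1
s2 = OR(s1, B) = OR(1, 0) = 1
s3 = OR(A, s2) = OR(0, 1) = 1
s4 = NAND(s3, F) = NAND(1, 0) = 1
s5 = AND(s4, E) = AND(1, 1) = 1
So s5 = 1 as required.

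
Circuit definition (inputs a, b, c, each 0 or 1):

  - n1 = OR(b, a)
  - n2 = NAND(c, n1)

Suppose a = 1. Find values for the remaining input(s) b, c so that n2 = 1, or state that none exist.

b=0, c=0

Check with a = 1 and b=0, c=0:
n1 = OR(b, a) = OR(0, 1) = 1
n2 = NAND(c, n1) = NAND(0, 1) = 1
So n2 = 1.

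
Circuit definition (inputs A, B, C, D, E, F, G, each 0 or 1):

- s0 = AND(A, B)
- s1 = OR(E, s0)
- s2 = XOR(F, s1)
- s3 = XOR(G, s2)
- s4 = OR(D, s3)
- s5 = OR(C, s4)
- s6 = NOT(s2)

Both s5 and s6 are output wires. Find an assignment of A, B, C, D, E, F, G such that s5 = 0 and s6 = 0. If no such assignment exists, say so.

Check with A=1, B=1, C=0, D=0, E=1, F=0, G=1:
s0 = AND(A, B) = AND(1, 1) = 1
s1 = OR(E, s0) = OR(1, 1) = 1
s2 = XOR(F, s1) = XOR(0, 1) = 1
s3 = XOR(G, s2) = XOR(1, 1) = 0
s4 = OR(D, s3) = OR(0, 0) = 0
s5 = OR(C, s4) = OR(0, 0) = 0
s6 = NOT(s2) = NOT 1 = 0
So s5 = 0 and s6 = 0.

A=1, B=1, C=0, D=0, E=1, F=0, G=1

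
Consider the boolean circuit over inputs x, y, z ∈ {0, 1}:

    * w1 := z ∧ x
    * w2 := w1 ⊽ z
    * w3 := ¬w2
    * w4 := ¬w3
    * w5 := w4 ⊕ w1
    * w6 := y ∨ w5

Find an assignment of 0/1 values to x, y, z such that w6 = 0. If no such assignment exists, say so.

w6 = y ∨ w5 must be 0, so both y = 0 and w5 = 0.
w5 = w4 ⊕ w1 must be 0, so w4 and w1 are equal.
Check with x=0 y=0 z=1:
w1 = z ∧ x = 1 ∧ 0 = 0
w2 = w1 ⊽ z = 0 ⊽ 1 = 0
w3 = ¬w2 = ¬0 = 1
w4 = ¬w3 = ¬1 = 0
w5 = w4 ⊕ w1 = 0 ⊕ 0 = 0
w6 = y ∨ w5 = 0 ∨ 0 = 0
So w6 = 0 as required.

x=0 y=0 z=1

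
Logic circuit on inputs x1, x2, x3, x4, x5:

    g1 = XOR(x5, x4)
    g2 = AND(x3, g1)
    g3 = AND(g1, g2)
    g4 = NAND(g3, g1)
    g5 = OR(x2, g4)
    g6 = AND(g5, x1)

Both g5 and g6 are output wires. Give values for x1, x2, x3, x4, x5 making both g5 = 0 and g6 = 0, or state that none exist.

x1=0, x2=0, x3=1, x4=0, x5=1

Check with x1=0, x2=0, x3=1, x4=0, x5=1:
g1 = XOR(x5, x4) = XOR(1, 0) = 1
g2 = AND(x3, g1) = AND(1, 1) = 1
g3 = AND(g1, g2) = AND(1, 1) = 1
g4 = NAND(g3, g1) = NAND(1, 1) = 0
g5 = OR(x2, g4) = OR(0, 0) = 0
g6 = AND(g5, x1) = AND(0, 0) = 0
So g5 = 0 and g6 = 0.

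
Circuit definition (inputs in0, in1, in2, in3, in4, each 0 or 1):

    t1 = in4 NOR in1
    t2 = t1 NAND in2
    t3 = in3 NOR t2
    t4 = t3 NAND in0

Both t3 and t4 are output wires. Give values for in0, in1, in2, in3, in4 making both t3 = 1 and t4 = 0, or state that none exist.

Check with in0=1 in1=0 in2=1 in3=0 in4=0:
t1 = in4 NOR in1 = 0 NOR 0 = 1
t2 = t1 NAND in2 = 1 NAND 1 = 0
t3 = in3 NOR t2 = 0 NOR 0 = 1
t4 = t3 NAND in0 = 1 NAND 1 = 0
So t3 = 1 and t4 = 0.

in0=1 in1=0 in2=1 in3=0 in4=0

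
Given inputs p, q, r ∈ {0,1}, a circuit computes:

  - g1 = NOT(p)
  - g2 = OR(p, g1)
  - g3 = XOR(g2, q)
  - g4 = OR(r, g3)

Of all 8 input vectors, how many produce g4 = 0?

2

g4 = OR(r, g3) must be 0, so both r = 0 and g3 = 0.
Satisfying assignments:
  p=0, q=1, r=0
  p=1, q=1, r=0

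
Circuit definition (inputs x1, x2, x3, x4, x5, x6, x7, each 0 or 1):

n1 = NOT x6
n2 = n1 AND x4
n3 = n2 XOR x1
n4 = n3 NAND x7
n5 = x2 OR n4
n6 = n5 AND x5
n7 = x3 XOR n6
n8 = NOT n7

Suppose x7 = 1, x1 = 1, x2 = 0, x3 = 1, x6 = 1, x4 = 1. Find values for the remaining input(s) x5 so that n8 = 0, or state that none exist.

n8 = NOT n7 must be 0, so n7 = 1.
n7 = x3 XOR n6 must be 1, so x3 and n6 differ.
Check with x7 = 1, x1 = 1, x2 = 0, x3 = 1, x6 = 1, x4 = 1 and x5=0:
n1 = NOT x6 = NOT 1 = 0
n2 = n1 AND x4 = 0 AND 1 = 0
n3 = n2 XOR x1 = 0 XOR 1 = 1
n4 = n3 NAND x7 = 1 NAND 1 = 0
n5 = x2 OR n4 = 0 OR 0 = 0
n6 = n5 AND x5 = 0 AND 0 = 0
n7 = x3 XOR n6 = 1 XOR 0 = 1
n8 = NOT n7 = NOT 1 = 0
So n8 = 0.

x5=0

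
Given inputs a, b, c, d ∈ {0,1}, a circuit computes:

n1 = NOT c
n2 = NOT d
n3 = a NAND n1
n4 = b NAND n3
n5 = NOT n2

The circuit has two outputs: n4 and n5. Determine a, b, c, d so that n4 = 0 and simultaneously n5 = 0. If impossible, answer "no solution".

a=1, b=1, c=1, d=0

Check with a=1, b=1, c=1, d=0:
n1 = NOT c = NOT 1 = 0
n2 = NOT d = NOT 0 = 1
n3 = a NAND n1 = 1 NAND 0 = 1
n4 = b NAND n3 = 1 NAND 1 = 0
n5 = NOT n2 = NOT 1 = 0
So n4 = 0 and n5 = 0.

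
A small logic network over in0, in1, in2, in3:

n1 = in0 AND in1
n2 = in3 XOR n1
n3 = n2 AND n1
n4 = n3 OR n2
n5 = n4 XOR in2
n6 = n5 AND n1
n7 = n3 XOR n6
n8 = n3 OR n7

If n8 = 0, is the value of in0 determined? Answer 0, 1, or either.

either

Both values of in0 occur among assignments with n8 = 0:
  in0=0: in0=0, in1=0, in2=0, in3=0
  in0=1: in0=1, in1=0, in2=0, in3=0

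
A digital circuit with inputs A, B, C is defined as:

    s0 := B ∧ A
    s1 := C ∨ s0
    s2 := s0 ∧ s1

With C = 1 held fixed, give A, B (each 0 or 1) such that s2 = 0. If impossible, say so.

A=0, B=1

s2 = s0 ∧ s1 must be 0, so at least one of s0, s1 is 0.
Check with C = 1 and A=0, B=1:
s0 = B ∧ A = 1 ∧ 0 = 0
s1 = C ∨ s0 = 1 ∨ 0 = 1
s2 = s0 ∧ s1 = 0 ∧ 1 = 0
So s2 = 0.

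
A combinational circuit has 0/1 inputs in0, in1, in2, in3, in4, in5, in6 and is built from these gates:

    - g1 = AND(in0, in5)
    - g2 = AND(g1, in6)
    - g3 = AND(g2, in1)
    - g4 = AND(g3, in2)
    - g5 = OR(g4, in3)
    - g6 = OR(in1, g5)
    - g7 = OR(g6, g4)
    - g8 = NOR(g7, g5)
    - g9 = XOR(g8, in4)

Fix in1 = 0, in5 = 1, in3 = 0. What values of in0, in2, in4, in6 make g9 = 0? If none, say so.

Check with in1 = 0, in5 = 1, in3 = 0 and in0=1, in2=1, in4=1, in6=1:
g1 = AND(in0, in5) = AND(1, 1) = 1
g2 = AND(g1, in6) = AND(1, 1) = 1
g3 = AND(g2, in1) = AND(1, 0) = 0
g4 = AND(g3, in2) = AND(0, 1) = 0
g5 = OR(g4, in3) = OR(0, 0) = 0
g6 = OR(in1, g5) = OR(0, 0) = 0
g7 = OR(g6, g4) = OR(0, 0) = 0
g8 = NOR(g7, g5) = NOR(0, 0) = 1
g9 = XOR(g8, in4) = XOR(1, 1) = 0
So g9 = 0.

in0=1, in2=1, in4=1, in6=1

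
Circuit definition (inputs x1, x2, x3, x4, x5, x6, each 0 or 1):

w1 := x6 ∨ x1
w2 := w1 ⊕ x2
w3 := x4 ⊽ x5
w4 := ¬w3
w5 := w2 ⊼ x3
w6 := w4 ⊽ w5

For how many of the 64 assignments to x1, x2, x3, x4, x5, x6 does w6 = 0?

w6 = w4 ⊽ w5 must be 0, so at least one of w4, w5 is 1.
Enumerating the 64 input combinations, 60 give w6 = 0 and 4 give w6 = 1.

60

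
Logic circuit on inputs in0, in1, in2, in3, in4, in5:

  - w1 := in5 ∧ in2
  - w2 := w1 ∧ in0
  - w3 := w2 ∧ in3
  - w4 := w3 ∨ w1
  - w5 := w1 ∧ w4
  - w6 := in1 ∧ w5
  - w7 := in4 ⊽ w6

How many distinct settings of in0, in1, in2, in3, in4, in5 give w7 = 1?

28

w7 = in4 ⊽ w6 must be 1, so both in4 = 0 and w6 = 0.
Enumerating the 64 input combinations, 28 give w7 = 1 and 36 give w7 = 0.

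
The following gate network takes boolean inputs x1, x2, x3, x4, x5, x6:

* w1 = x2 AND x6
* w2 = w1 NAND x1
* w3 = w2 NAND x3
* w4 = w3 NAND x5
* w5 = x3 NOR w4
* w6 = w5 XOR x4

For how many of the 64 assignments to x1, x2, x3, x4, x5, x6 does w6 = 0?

32

w6 = w5 XOR x4 must be 0, so w5 and x4 are equal.
Enumerating the 64 input combinations, 32 give w6 = 0 and 32 give w6 = 1.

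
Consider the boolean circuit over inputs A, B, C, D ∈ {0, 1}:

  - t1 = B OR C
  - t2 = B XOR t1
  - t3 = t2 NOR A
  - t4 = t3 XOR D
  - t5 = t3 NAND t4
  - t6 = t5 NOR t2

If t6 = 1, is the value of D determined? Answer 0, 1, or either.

0

t6 = t5 NOR t2 must be 1, so both t5 = 0 and t2 = 0.
t5 = t3 NAND t4 must be 0, so both t3 = 1 and t4 = 1.
t2 = B XOR t1 must be 0, so B and t1 are equal.
Every assignment with t6 = 1 has D = 0; there are 3 such assignment(s).
  A=0, B=0, C=0, D=0
  A=0, B=1, C=0, D=0
  A=0, B=1, C=1, D=0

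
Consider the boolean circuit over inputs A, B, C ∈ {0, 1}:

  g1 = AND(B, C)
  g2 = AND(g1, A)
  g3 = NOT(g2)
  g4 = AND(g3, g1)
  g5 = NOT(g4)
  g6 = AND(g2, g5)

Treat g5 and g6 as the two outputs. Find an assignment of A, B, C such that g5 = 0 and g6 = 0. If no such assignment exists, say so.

A=0, B=1, C=1

Check with A=0, B=1, C=1:
g1 = AND(B, C) = AND(1, 1) = 1
g2 = AND(g1, A) = AND(1, 0) = 0
g3 = NOT(g2) = NOT 0 = 1
g4 = AND(g3, g1) = AND(1, 1) = 1
g5 = NOT(g4) = NOT 1 = 0
g6 = AND(g2, g5) = AND(0, 0) = 0
So g5 = 0 and g6 = 0.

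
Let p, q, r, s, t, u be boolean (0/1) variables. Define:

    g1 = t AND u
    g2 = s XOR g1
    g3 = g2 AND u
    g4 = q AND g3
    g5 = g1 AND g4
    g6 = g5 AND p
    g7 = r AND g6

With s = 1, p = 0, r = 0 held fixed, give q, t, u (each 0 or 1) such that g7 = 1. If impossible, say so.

no solution exists

With s = 1, p = 0, r = 0 fixed, none of the 8 settings of q, t, u give g7 = 1.
For example, with q=1, t=1, u=0:
g1 = t AND u = 1 AND 0 = 0
g2 = s XOR g1 = 1 XOR 0 = 1
g3 = g2 AND u = 1 AND 0 = 0
g4 = q AND g3 = 1 AND 0 = 0
g5 = g1 AND g4 = 0 AND 0 = 0
g6 = g5 AND p = 0 AND 0 = 0
g7 = r AND g6 = 0 AND 0 = 0
giving g7 = 0 ≠ 1.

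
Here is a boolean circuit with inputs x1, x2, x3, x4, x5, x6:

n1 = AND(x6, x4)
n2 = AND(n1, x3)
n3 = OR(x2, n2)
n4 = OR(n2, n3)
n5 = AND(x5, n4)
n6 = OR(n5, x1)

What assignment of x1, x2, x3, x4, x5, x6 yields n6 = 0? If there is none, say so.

x1=0, x2=0, x3=0, x4=1, x5=0, x6=1

n6 = OR(n5, x1) must be 0, so both n5 = 0 and x1 = 0.
Check with x1=0, x2=0, x3=0, x4=1, x5=0, x6=1:
n1 = AND(x6, x4) = AND(1, 1) = 1
n2 = AND(n1, x3) = AND(1, 0) = 0
n3 = OR(x2, n2) = OR(0, 0) = 0
n4 = OR(n2, n3) = OR(0, 0) = 0
n5 = AND(x5, n4) = AND(0, 0) = 0
n6 = OR(n5, x1) = OR(0, 0) = 0
So n6 = 0 as required.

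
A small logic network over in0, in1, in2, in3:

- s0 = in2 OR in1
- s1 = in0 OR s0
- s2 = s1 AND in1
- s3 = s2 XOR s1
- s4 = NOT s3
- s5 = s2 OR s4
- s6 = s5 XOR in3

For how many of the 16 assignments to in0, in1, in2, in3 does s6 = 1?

8

s6 = s5 XOR in3 must be 1, so s5 and in3 differ.
Enumerating the 16 input combinations, 8 give s6 = 1 and 8 give s6 = 0.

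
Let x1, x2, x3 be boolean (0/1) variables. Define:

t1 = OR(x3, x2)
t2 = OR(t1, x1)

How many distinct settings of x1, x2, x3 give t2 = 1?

7

t2 = OR(t1, x1) must be 1, so at least one of t1, x1 is 1.
Enumerating the 8 input combinations, 7 give t2 = 1 and 1 give t2 = 0.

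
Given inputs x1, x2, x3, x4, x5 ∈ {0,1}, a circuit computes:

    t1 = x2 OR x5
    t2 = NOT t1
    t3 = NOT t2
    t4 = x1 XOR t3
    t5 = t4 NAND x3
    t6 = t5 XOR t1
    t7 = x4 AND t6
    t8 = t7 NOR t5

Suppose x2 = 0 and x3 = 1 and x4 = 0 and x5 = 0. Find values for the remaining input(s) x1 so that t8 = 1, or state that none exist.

x1=1

t8 = t7 NOR t5 must be 1, so both t7 = 0 and t5 = 0.
t7 = x4 AND t6 must be 0, so at least one of x4, t6 is 0.
Check with x2 = 0 and x3 = 1 and x4 = 0 and x5 = 0 and x1=1:
t1 = x2 OR x5 = 0 OR 0 = 0
t2 = NOT t1 = NOT 0 = 1
t3 = NOT t2 = NOT 1 = 0
t4 = x1 XOR t3 = 1 XOR 0 = 1
t5 = t4 NAND x3 = 1 NAND 1 = 0
t6 = t5 XOR t1 = 0 XOR 0 = 0
t7 = x4 AND t6 = 0 AND 0 = 0
t8 = t7 NOR t5 = 0 NOR 0 = 1
So t8 = 1.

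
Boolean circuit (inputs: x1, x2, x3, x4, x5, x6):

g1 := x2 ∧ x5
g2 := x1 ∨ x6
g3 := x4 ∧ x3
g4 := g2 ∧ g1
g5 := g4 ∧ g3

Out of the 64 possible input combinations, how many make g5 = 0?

61

g5 = g4 ∧ g3 must be 0, so at least one of g4, g3 is 0.
Enumerating the 64 input combinations, 61 give g5 = 0 and 3 give g5 = 1.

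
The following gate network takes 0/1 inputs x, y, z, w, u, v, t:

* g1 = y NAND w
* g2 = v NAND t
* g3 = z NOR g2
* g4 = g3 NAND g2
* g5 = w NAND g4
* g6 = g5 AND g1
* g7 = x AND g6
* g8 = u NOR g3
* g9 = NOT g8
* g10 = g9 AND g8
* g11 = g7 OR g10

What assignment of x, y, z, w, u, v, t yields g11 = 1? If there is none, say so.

x=1, y=1, z=0, w=0, u=0, v=0, t=1

g11 = g7 OR g10 must be 1, so at least one of g7, g10 is 1.
Check with x=1, y=1, z=0, w=0, u=0, v=0, t=1:
g1 = y NAND w = 1 NAND 0 = 1
g2 = v NAND t = 0 NAND 1 = 1
g3 = z NOR g2 = 0 NOR 1 = 0
g4 = g3 NAND g2 = 0 NAND 1 = 1
g5 = w NAND g4 = 0 NAND 1 = 1
g6 = g5 AND g1 = 1 AND 1 = 1
g7 = x AND g6 = 1 AND 1 = 1
g8 = u NOR g3 = 0 NOR 0 = 1
g9 = NOT g8 = NOT 1 = 0
g10 = g9 AND g8 = 0 AND 1 = 0
g11 = g7 OR g10 = 1 OR 0 = 1
So g11 = 1 as required.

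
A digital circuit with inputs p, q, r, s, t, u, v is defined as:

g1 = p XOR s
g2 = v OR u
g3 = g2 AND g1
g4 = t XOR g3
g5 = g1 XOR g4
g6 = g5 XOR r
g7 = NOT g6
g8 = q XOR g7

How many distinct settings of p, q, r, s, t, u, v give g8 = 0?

64

g8 = q XOR g7 must be 0, so q and g7 are equal.
Enumerating the 128 input combinations, 64 give g8 = 0 and 64 give g8 = 1.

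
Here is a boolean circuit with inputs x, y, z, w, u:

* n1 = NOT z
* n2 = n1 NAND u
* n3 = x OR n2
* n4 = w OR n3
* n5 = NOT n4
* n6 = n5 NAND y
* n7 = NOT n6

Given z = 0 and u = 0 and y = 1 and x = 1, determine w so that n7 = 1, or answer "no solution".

With z = 0 and u = 0 and y = 1 and x = 1 fixed, none of the 2 settings of w give n7 = 1.
For example, with w=1:
n1 = NOT z = NOT 0 = 1
n2 = n1 NAND u = 1 NAND 0 = 1
n3 = x OR n2 = 1 OR 1 = 1
n4 = w OR n3 = 1 OR 1 = 1
n5 = NOT n4 = NOT 1 = 0
n6 = n5 NAND y = 0 NAND 1 = 1
n7 = NOT n6 = NOT 1 = 0
giving n7 = 0 ≠ 1.

no solution exists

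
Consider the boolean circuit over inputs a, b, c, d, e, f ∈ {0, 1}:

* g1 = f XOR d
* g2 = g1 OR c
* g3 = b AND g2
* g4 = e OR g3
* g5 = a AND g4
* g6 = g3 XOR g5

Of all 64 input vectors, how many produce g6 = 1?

g6 = g3 XOR g5 must be 1, so g3 and g5 differ.
Enumerating the 64 input combinations, 22 give g6 = 1 and 42 give g6 = 0.

22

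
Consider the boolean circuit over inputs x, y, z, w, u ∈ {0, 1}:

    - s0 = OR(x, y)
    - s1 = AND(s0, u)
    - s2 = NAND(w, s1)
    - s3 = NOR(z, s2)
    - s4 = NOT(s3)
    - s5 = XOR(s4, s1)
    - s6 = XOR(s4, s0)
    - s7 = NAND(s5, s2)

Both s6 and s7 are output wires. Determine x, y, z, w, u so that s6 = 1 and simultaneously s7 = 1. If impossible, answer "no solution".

x=1, y=0, z=0, w=1, u=1

Check with x=1, y=0, z=0, w=1, u=1:
s0 = OR(x, y) = OR(1, 0) = 1
s1 = AND(s0, u) = AND(1, 1) = 1
s2 = NAND(w, s1) = NAND(1, 1) = 0
s3 = NOR(z, s2) = NOR(0, 0) = 1
s4 = NOT(s3) = NOT 1 = 0
s5 = XOR(s4, s1) = XOR(0, 1) = 1
s6 = XOR(s4, s0) = XOR(0, 1) = 1
s7 = NAND(s5, s2) = NAND(1, 0) = 1
So s6 = 1 and s7 = 1.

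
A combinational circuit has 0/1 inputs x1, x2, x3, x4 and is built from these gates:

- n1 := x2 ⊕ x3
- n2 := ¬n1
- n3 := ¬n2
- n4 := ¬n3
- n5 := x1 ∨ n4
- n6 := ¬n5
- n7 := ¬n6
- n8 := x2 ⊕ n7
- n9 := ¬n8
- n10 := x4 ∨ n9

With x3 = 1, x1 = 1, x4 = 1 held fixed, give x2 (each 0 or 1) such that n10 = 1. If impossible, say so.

x2=1

n10 = x4 ∨ n9 must be 1, so at least one of x4, n9 is 1.
Check with x3 = 1, x1 = 1, x4 = 1 and x2=1:
n1 = x2 ⊕ x3 = 1 ⊕ 1 = 0
n2 = ¬n1 = ¬0 = 1
n3 = ¬n2 = ¬1 = 0
n4 = ¬n3 = ¬0 = 1
n5 = x1 ∨ n4 = 1 ∨ 1 = 1
n6 = ¬n5 = ¬1 = 0
n7 = ¬n6 = ¬0 = 1
n8 = x2 ⊕ n7 = 1 ⊕ 1 = 0
n9 = ¬n8 = ¬0 = 1
n10 = x4 ∨ n9 = 1 ∨ 1 = 1
So n10 = 1.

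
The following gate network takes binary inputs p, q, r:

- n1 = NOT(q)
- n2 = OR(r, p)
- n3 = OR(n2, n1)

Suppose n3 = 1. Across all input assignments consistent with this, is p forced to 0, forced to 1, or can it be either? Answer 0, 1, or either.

Both values of p occur among assignments with n3 = 1:
  p=0: p=0, q=0, r=0
  p=1: p=1, q=0, r=0

either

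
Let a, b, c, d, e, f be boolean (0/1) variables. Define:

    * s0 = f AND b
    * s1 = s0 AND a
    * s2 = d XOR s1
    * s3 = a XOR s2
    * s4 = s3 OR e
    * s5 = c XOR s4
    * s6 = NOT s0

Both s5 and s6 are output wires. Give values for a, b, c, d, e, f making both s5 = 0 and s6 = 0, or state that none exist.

Check with a=1, b=1, c=1, d=1, e=0, f=1:
s0 = f AND b = 1 AND 1 = 1
s1 = s0 AND a = 1 AND 1 = 1
s2 = d XOR s1 = 1 XOR 1 = 0
s3 = a XOR s2 = 1 XOR 0 = 1
s4 = s3 OR e = 1 OR 0 = 1
s5 = c XOR s4 = 1 XOR 1 = 0
s6 = NOT s0 = NOT 1 = 0
So s5 = 0 and s6 = 0.

a=1, b=1, c=1, d=1, e=0, f=1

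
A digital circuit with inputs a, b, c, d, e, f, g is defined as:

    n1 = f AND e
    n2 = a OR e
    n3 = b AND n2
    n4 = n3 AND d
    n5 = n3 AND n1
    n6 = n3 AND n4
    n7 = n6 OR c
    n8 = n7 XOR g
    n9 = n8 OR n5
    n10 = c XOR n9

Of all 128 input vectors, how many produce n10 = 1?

64

n10 = c XOR n9 must be 1, so c and n9 differ.
Enumerating the 128 input combinations, 64 give n10 = 1 and 64 give n10 = 0.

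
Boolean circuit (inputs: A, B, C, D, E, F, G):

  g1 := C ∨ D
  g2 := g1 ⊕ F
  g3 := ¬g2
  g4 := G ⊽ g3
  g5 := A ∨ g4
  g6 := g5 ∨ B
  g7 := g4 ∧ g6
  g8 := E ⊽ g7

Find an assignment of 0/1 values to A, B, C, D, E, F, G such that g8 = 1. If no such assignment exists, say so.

g8 = E ⊽ g7 must be 1, so both E = 0 and g7 = 0.
g7 = g4 ∧ g6 must be 0, so at least one of g4, g6 is 0.
Check with A=1, B=0, C=0, D=0, E=0, F=1, G=1:
g1 = C ∨ D = 0 ∨ 0 = 0
g2 = g1 ⊕ F = 0 ⊕ 1 = 1
g3 = ¬g2 = ¬1 = 0
g4 = G ⊽ g3 = 1 ⊽ 0 = 0
g5 = A ∨ g4 = 1 ∨ 0 = 1
g6 = g5 ∨ B = 1 ∨ 0 = 1
g7 = g4 ∧ g6 = 0 ∧ 1 = 0
g8 = E ⊽ g7 = 0 ⊽ 0 = 1
So g8 = 1 as required.

A=1, B=0, C=0, D=0, E=0, F=1, G=1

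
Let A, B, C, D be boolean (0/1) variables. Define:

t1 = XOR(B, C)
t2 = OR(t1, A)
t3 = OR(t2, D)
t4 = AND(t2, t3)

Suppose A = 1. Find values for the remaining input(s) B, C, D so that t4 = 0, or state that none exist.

With A = 1 fixed, none of the 8 settings of B, C, D give t4 = 0.
For example, with B=1, C=0, D=1:
t1 = XOR(B, C) = XOR(1, 0) = 1
t2 = OR(t1, A) = OR(1, 1) = 1
t3 = OR(t2, D) = OR(1, 1) = 1
t4 = AND(t2, t3) = AND(1, 1) = 1
giving t4 = 1 ≠ 0.

no solution exists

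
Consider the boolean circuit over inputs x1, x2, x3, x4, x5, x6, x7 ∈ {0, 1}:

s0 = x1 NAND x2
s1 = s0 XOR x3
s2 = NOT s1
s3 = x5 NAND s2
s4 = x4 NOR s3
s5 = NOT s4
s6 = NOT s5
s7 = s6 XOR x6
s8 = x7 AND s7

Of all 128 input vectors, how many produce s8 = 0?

s8 = x7 AND s7 must be 0, so at least one of x7, s7 is 0.
Enumerating the 128 input combinations, 96 give s8 = 0 and 32 give s8 = 1.

96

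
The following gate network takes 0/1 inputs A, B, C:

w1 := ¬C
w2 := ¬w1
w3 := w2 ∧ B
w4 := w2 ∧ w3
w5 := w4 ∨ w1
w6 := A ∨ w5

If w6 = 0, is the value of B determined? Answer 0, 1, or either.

w6 = A ∨ w5 must be 0, so both A = 0 and w5 = 0.
Every assignment with w6 = 0 has B = 0; there are 1 such assignment(s).
  A=0, B=0, C=1

0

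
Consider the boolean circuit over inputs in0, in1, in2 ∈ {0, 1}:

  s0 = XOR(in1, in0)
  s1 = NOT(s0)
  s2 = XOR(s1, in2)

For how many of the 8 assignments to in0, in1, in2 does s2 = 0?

s2 = XOR(s1, in2) must be 0, so s1 and in2 are equal.
Enumerating the 8 input combinations, 4 give s2 = 0 and 4 give s2 = 1.

4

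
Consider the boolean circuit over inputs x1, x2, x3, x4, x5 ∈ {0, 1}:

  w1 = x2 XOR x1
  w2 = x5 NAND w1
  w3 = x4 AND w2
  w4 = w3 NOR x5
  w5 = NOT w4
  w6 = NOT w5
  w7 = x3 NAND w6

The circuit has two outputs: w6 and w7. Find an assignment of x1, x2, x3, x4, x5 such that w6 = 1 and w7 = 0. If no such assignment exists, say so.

x1=0, x2=1, x3=1, x4=0, x5=0

Check with x1=0, x2=1, x3=1, x4=0, x5=0:
w1 = x2 XOR x1 = 1 XOR 0 = 1
w2 = x5 NAND w1 = 0 NAND 1 = 1
w3 = x4 AND w2 = 0 AND 1 = 0
w4 = w3 NOR x5 = 0 NOR 0 = 1
w5 = NOT w4 = NOT 1 = 0
w6 = NOT w5 = NOT 0 = 1
w7 = x3 NAND w6 = 1 NAND 1 = 0
So w6 = 1 and w7 = 0.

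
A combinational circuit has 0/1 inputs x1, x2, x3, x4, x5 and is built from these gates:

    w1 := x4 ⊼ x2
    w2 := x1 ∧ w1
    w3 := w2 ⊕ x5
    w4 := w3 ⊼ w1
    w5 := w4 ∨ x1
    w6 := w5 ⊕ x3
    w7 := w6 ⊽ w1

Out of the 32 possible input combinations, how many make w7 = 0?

w7 = w6 ⊽ w1 must be 0, so at least one of w6, w1 is 1.
Enumerating the 32 input combinations, 28 give w7 = 0 and 4 give w7 = 1.

28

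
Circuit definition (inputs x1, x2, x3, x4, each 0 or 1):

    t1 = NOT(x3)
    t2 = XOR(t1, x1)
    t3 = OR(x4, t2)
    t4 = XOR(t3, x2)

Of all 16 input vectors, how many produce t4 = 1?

8

t4 = XOR(t3, x2) must be 1, so t3 and x2 differ.
Enumerating the 16 input combinations, 8 give t4 = 1 and 8 give t4 = 0.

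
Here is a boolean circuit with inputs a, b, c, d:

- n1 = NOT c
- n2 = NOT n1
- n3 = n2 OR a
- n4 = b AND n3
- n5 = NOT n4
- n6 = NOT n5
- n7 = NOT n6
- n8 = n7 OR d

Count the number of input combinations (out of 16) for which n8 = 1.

n8 = n7 OR d must be 1, so at least one of n7, d is 1.
Enumerating the 16 input combinations, 13 give n8 = 1 and 3 give n8 = 0.

13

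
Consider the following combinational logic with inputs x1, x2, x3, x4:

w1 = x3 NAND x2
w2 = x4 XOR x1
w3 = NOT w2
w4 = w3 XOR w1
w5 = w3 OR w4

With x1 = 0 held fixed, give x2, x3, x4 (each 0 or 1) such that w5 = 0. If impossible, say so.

x2=1 x3=1 x4=1

Check with x1 = 0 and x2=1, x3=1, x4=1:
w1 = x3 NAND x2 = 1 NAND 1 = 0
w2 = x4 XOR x1 = 1 XOR 0 = 1
w3 = NOT w2 = NOT 1 = 0
w4 = w3 XOR w1 = 0 XOR 0 = 0
w5 = w3 OR w4 = 0 OR 0 = 0
So w5 = 0.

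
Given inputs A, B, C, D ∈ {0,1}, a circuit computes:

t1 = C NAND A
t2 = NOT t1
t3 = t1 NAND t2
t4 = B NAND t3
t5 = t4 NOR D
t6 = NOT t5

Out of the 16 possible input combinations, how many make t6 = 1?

t6 = NOT t5 must be 1, so t5 = 0.
Enumerating the 16 input combinations, 12 give t6 = 1 and 4 give t6 = 0.

12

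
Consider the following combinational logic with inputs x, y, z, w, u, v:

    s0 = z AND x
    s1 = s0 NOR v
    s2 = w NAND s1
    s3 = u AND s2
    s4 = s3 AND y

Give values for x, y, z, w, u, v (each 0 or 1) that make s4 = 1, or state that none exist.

x=0 y=1 z=1 w=1 u=1 v=1

s4 = s3 AND y must be 1, so both s3 = 1 and y = 1.
Check with x=0 y=1 z=1 w=1 u=1 v=1:
s0 = z AND x = 1 AND 0 = 0
s1 = s0 NOR v = 0 NOR 1 = 0
s2 = w NAND s1 = 1 NAND 0 = 1
s3 = u AND s2 = 1 AND 1 = 1
s4 = s3 AND y = 1 AND 1 = 1
So s4 = 1 as required.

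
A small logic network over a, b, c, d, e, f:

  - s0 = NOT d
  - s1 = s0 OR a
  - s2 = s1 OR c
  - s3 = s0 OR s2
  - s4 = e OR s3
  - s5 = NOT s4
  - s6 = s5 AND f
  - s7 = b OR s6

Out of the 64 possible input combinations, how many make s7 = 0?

31

s7 = b OR s6 must be 0, so both b = 0 and s6 = 0.
s6 = s5 AND f must be 0, so at least one of s5, f is 0.
Enumerating the 64 input combinations, 31 give s7 = 0 and 33 give s7 = 1.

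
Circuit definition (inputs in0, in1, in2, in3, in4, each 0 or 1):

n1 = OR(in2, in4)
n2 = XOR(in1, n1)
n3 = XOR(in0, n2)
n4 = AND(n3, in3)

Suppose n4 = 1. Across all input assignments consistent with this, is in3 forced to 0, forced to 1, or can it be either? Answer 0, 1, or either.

1

n4 = AND(n3, in3) must be 1, so both n3 = 1 and in3 = 1.
n3 = XOR(in0, n2) must be 1, so in0 and n2 differ.
Every assignment with n4 = 1 has in3 = 1; there are 8 such assignment(s).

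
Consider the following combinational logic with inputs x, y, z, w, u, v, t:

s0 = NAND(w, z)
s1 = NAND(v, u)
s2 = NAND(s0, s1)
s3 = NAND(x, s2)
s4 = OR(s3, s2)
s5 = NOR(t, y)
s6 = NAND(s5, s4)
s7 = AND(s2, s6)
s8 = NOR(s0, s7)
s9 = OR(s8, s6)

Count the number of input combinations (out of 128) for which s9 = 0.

s9 = OR(s8, s6) must be 0, so both s8 = 0 and s6 = 0.
s8 = NOR(s0, s7) must be 0, so at least one of s0, s7 is 1.
s6 = NAND(s5, s4) must be 0, so both s5 = 1 and s4 = 1.
Enumerating the 128 input combinations, 24 give s9 = 0 and 104 give s9 = 1.

24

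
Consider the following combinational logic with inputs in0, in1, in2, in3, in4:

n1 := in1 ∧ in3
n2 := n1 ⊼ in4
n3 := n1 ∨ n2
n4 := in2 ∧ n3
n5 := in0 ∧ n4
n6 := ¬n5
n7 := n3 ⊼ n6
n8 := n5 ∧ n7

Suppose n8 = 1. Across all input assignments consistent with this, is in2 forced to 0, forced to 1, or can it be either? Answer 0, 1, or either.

n8 = n5 ∧ n7 must be 1, so both n5 = 1 and n7 = 1.
Every assignment with n8 = 1 has in2 = 1; there are 8 such assignment(s).

1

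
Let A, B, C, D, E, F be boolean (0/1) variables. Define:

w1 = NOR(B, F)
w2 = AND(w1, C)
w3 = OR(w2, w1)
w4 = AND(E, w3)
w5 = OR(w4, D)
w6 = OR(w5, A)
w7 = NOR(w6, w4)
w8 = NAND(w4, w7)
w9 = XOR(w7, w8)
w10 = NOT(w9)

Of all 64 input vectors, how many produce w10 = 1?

14

w10 = NOT(w9) must be 1, so w9 = 0.
Enumerating the 64 input combinations, 14 give w10 = 1 and 50 give w10 = 0.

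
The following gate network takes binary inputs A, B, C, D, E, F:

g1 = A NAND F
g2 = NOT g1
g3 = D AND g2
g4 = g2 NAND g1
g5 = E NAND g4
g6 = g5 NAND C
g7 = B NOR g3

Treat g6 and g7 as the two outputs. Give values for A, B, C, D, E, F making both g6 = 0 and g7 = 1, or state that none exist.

Check with A=1 B=0 C=1 D=0 E=0 F=0:
g1 = A NAND F = 1 NAND 0 = 1
g2 = NOT g1 = NOT 1 = 0
g3 = D AND g2 = 0 AND 0 = 0
g4 = g2 NAND g1 = 0 NAND 1 = 1
g5 = E NAND g4 = 0 NAND 1 = 1
g6 = g5 NAND C = 1 NAND 1 = 0
g7 = B NOR g3 = 0 NOR 0 = 1
So g6 = 0 and g7 = 1.

A=1 B=0 C=1 D=0 E=0 F=0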